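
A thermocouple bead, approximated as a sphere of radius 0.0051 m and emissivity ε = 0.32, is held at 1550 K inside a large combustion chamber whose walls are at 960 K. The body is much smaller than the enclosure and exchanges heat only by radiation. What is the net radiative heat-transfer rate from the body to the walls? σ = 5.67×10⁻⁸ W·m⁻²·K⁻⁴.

P_net ≈ 29.2 W

For a small grey body in a large enclosure: P_net = εσA(T_body⁴ − T_wall⁴).
A = 4πr² = 3.269×10⁻⁴ m²; T_body⁴ − T_wall⁴ = 5.772×10¹² − 8.493×10¹¹ = 4.923×10¹² K⁴.
|P_net| = 0.32·5.67×10⁻⁸·3.269×10⁻⁴·4.923×10¹².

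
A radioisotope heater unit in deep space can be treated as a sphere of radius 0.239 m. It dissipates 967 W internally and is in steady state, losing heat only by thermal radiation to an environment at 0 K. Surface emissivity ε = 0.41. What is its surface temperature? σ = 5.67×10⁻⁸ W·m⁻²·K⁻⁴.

T ≈ 491 K

Steady state: internal power = radiated power, P = εσA T⁴.
Radiating area A = 4πr² = 0.7178 m².
T⁴ = P/(εσA) = 967/(0.41·5.67×10⁻⁸·0.7178) = 5.795×10¹⁰ K⁴.
T = (5.795×10¹⁰)^(1/4).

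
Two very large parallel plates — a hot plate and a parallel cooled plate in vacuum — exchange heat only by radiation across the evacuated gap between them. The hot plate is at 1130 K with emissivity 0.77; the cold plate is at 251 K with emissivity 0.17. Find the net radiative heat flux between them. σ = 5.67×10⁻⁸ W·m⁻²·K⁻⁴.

For two infinite grey parallel plates, q = σ(T₁⁴ − T₂⁴)/(1/ε₁ + 1/ε₂ − 1).
T₁⁴ − T₂⁴ = 1.630×10¹² − 3.969×10⁹ = 1.627×10¹² K⁴.
1/ε₁ + 1/ε₂ − 1 = 1.299 + 5.882 − 1 = 6.181.
q = 5.67×10⁻⁸ × 1.627×10¹² / 6.181.

q ≈ 14900 W/m²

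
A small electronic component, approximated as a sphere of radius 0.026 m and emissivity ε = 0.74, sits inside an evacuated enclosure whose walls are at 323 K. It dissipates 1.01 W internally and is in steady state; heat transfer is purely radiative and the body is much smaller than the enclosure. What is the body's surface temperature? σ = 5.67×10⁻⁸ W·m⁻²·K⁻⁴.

For a small grey body in a large enclosure, net radiated power = εσA(T⁴ − T_w⁴).
Steady state: P = εσA(T⁴ − T_w⁴) with A = 4πr² = 0.008495 m².
T⁴ = P/(εσA) + T_w⁴ = 1.01/(0.74·5.67×10⁻⁸·0.008495) + (323)⁴
    = 2.834×10⁹ + 1.088×10¹⁰ = 1.372×10¹⁰ K⁴.

T ≈ 342 K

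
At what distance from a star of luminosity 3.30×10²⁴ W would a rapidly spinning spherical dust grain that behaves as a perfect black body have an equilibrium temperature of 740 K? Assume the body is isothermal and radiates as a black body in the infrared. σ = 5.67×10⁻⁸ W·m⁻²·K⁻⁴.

For an isothermal black-emitting sphere, (1−a)S·πr² = σ·4πr²·T⁴ ⇒ S = 4σT⁴/(1−a).
S = 4·5.67×10⁻⁸·(740)⁴/1.00 = 68010 W/m².
Flux falls as S = L/(4πd²), so d = √(L/(4πS)) = √(3.30×10²⁴/(4π·68010)).

d ≈ 1.97×10⁹ m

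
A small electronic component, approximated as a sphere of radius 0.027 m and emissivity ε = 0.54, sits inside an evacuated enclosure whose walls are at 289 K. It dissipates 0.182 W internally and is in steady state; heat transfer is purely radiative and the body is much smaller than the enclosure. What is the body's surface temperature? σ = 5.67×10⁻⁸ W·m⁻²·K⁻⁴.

For a small grey body in a large enclosure, net radiated power = εσA(T⁴ − T_w⁴).
Steady state: P = εσA(T⁴ − T_w⁴) with A = 4πr² = 0.009161 m².
T⁴ = P/(εσA) + T_w⁴ = 0.182/(0.54·5.67×10⁻⁸·0.009161) + (289)⁴
    = 6.489×10⁸ + 6.976×10⁹ = 7.625×10⁹ K⁴.

T ≈ 295 K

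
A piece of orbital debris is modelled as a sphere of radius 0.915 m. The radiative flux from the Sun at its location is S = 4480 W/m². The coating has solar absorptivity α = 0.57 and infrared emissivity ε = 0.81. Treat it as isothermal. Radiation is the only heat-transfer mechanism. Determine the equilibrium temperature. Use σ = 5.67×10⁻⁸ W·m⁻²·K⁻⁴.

T ≈ 343 K

At equilibrium, absorbed power = emitted power.
Absorbing cross-section = πr² = 2.630 m²; emitting surface = 4πr² = 10.52 m² (ratio 4).
αS·A_cross = εσ·A_surf·T⁴  ⇒  T⁴ = αS/(ε·4σ).
T⁴ = 0.570·4480/(0.81·4·5.67×10⁻⁸) = 1.390×10¹⁰ K⁴.
T = (1.390×10¹⁰)^(1/4).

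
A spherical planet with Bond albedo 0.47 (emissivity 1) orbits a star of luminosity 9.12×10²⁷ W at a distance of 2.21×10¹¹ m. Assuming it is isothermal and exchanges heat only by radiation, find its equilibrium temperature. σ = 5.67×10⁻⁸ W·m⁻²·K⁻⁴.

T ≈ 432 K

First find the stellar flux at distance d: S = L/(4πd²) = 9.12×10²⁷/(4π·(2.21×10¹¹)²) = 14860 W/m².
For an isothermal sphere, absorbed (1−a)S·πr² = emitted σ·4πr²·T⁴, so T⁴ = (1−a)S/(4σ).
T⁴ = 0.530·14860/(4·5.67×10⁻⁸) = 3.472×10¹⁰ K⁴.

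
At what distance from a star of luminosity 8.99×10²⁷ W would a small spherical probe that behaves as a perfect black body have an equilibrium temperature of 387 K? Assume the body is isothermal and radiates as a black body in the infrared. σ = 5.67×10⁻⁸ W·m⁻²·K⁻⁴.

For an isothermal black-emitting sphere, (1−a)S·πr² = σ·4πr²·T⁴ ⇒ S = 4σT⁴/(1−a).
S = 4·5.67×10⁻⁸·(387)⁴/1.00 = 5087 W/m².
Flux falls as S = L/(4πd²), so d = √(L/(4πS)) = √(8.99×10²⁷/(4π·5087)).

d ≈ 3.75×10¹¹ m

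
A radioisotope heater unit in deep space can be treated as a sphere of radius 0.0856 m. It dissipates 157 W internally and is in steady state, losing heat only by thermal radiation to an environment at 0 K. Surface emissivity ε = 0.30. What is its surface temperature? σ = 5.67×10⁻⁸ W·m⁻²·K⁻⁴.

T ≈ 563 K

Steady state: internal power = radiated power, P = εσA T⁴.
Radiating area A = 4πr² = 0.09208 m².
T⁴ = P/(εσA) = 157/(0.30·5.67×10⁻⁸·0.09208) = 1.002×10¹¹ K⁴.
T = (1.002×10¹¹)^(1/4).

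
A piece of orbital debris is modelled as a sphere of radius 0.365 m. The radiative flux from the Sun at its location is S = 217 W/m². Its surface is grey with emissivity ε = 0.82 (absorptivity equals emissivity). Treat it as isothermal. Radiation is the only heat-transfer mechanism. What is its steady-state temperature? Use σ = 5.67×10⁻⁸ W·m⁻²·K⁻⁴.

At equilibrium, absorbed power = emitted power.
Absorbing cross-section = πr² = 0.4185 m²; emitting surface = 4πr² = 1.674 m² (ratio 4).
εS·A_cross = εσ·A_surf·T⁴  ⇒  T⁴ = S/(4σ)   (ε cancels).
T⁴ = 217/(4·5.67×10⁻⁸) = 9.568×10⁸ K⁴.
T = (9.568×10⁸)^(1/4).

T ≈ 176 K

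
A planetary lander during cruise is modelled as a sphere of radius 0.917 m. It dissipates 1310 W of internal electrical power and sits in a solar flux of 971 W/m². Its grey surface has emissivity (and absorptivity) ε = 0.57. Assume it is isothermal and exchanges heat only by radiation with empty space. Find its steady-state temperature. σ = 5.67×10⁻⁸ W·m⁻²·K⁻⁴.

At steady state, absorbed solar power + internal power = radiated power.
Absorbed: α·S·A_cross = 0.57·971·2.642 = 1462 W (cross-section πr²).
Total input = 1462 + 1310 = 2772 W.
Radiated: εσ·A_surf·T⁴ with A_surf = 4πr² = 10.57 m².
T⁴ = 2772/(0.57·5.67×10⁻⁸·10.57) = 8.117×10⁹ K⁴.

T ≈ 300 K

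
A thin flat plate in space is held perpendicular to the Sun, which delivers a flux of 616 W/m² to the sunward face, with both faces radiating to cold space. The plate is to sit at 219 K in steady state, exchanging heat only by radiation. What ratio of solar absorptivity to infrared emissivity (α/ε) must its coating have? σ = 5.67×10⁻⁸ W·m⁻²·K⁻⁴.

α/ε ≈ 0.423

Balance: αS·A = εσ·2A·T⁴ ⇒ α/ε = 2σT⁴/S.
α/ε = 2·5.67×10⁻⁸·(219)⁴/616 = 2·5.67×10⁻⁸·2.300×10⁹/616.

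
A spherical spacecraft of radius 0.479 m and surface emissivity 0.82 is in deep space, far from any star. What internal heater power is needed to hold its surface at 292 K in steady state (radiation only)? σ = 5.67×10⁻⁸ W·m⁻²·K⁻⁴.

P = εσ·4πr²·T⁴.
4πr² = 2.883 m²; T⁴ = 7.270×10⁹ K⁴.
P = 0.82·5.67×10⁻⁸·2.883·7.270×10⁹.

P ≈ 975 W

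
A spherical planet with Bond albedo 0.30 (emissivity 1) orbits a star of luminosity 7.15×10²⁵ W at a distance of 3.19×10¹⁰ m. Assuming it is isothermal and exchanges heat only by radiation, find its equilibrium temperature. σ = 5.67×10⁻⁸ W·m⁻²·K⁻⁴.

T ≈ 362 K

First find the stellar flux at distance d: S = L/(4πd²) = 7.15×10²⁵/(4π·(3.19×10¹⁰)²) = 5591 W/m².
For an isothermal sphere, absorbed (1−a)S·πr² = emitted σ·4πr²·T⁴, so T⁴ = (1−a)S/(4σ).
T⁴ = 0.700·5591/(4·5.67×10⁻⁸) = 1.726×10¹⁰ K⁴.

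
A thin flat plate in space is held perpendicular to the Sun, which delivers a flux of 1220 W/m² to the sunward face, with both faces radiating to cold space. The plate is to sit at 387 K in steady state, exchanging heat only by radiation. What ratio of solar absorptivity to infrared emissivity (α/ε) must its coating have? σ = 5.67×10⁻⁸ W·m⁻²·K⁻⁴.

Balance: αS·A = εσ·2A·T⁴ ⇒ α/ε = 2σT⁴/S.
α/ε = 2·5.67×10⁻⁸·(387)⁴/1220 = 2·5.67×10⁻⁸·2.243×10¹⁰/1220.

α/ε ≈ 2.08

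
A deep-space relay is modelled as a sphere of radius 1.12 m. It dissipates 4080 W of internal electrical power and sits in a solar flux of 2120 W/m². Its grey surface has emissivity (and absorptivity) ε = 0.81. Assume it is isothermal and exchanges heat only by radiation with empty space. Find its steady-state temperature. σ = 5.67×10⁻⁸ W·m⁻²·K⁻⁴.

At steady state, absorbed solar power + internal power = radiated power.
Absorbed: α·S·A_cross = 0.81·2120·3.941 = 6767 W (cross-section πr²).
Total input = 6767 + 4080 = 10850 W.
Radiated: εσ·A_surf·T⁴ with A_surf = 4πr² = 15.76 m².
T⁴ = 10850/(0.81·5.67×10⁻⁸·15.76) = 1.498×10¹⁰ K⁴.

T ≈ 350 K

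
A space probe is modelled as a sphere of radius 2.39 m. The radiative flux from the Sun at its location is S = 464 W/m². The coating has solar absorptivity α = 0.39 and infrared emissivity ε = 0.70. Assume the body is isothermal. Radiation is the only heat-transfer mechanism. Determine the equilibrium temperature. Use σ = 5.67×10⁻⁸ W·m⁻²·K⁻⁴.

At equilibrium, absorbed power = emitted power.
Absorbing cross-section = πr² = 17.95 m²; emitting surface = 4πr² = 71.78 m² (ratio 4).
αS·A_cross = εσ·A_surf·T⁴  ⇒  T⁴ = αS/(ε·4σ).
T⁴ = 0.390·464/(0.70·4·5.67×10⁻⁸) = 1.140×10⁹ K⁴.
T = (1.140×10⁹)^(1/4).

T ≈ 184 K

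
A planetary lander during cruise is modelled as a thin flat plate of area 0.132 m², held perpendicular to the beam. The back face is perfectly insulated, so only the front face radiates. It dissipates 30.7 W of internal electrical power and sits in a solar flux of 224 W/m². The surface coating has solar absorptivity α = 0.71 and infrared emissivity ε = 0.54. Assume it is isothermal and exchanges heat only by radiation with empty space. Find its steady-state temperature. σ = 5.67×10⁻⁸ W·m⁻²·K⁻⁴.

T ≈ 336 K

At steady state, absorbed solar power + internal power = radiated power.
Absorbed: α·S·A_cross = 0.71·224·0.1320 = 20.99 W (cross-section A).
Total input = 20.99 + 30.7 = 51.69 W.
Radiated: εσ·A_surf·T⁴ with A_surf = A = 0.1320 m².
T⁴ = 51.69/(0.54·5.67×10⁻⁸·0.1320) = 1.279×10¹⁰ K⁴.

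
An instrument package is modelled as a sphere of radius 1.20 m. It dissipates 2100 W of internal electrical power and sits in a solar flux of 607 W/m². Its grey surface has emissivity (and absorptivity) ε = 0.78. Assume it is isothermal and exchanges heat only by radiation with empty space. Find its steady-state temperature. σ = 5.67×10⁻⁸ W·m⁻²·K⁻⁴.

T ≈ 270 K

At steady state, absorbed solar power + internal power = radiated power.
Absorbed: α·S·A_cross = 0.78·607·4.524 = 2142 W (cross-section πr²).
Total input = 2142 + 2100 = 4242 W.
Radiated: εσ·A_surf·T⁴ with A_surf = 4πr² = 18.10 m².
T⁴ = 4242/(0.78·5.67×10⁻⁸·18.10) = 5.300×10⁹ K⁴.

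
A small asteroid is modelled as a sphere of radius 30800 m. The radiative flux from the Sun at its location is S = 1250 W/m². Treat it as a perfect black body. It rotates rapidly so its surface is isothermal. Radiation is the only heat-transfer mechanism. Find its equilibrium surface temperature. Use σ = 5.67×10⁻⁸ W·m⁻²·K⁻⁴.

At equilibrium, absorbed power = emitted power.
Absorbing cross-section = πr² = 2.980×10⁹ m²; emitting surface = 4πr² = 1.192×10¹⁰ m² (ratio 4).
S·A_cross = εσ·A_surf·T⁴  ⇒  T⁴ = S/(4σ).
T⁴ = 1.00·1250/(4·5.67×10⁻⁸) = 5.511×10⁹ K⁴.
T = (5.511×10⁹)^(1/4).

T ≈ 272 K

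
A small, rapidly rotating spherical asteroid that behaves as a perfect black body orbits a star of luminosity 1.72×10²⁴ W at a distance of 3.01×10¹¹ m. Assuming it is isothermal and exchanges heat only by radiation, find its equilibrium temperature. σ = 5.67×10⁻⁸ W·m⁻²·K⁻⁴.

T ≈ 50.8 K

First find the stellar flux at distance d: S = L/(4πd²) = 1.72×10²⁴/(4π·(3.01×10¹¹)²) = 1.511 W/m².
For an isothermal sphere, absorbed (1−a)S·πr² = emitted σ·4πr²·T⁴, so T⁴ = (1−a)S/(4σ).
T⁴ = 1.00·1.511/(4·5.67×10⁻⁸) = 6.661×10⁶ K⁴.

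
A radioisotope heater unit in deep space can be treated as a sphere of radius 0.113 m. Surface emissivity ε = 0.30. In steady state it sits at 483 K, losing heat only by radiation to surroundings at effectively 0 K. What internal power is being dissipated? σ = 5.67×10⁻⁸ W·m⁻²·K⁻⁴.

P ≈ 149 W

Steady state: P = εσA T⁴.
A = 4πr² = 0.1605 m²; T⁴ = (483)⁴ = 5.442×10¹⁰ K⁴.
P = 0.30 × 5.67×10⁻⁸ × 0.1605 × 5.442×10¹⁰.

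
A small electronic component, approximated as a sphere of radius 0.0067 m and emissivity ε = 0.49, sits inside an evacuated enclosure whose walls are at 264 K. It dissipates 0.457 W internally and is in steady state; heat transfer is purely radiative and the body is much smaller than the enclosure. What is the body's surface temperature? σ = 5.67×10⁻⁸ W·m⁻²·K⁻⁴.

For a small grey body in a large enclosure, net radiated power = εσA(T⁴ − T_w⁴).
Steady state: P = εσA(T⁴ − T_w⁴) with A = 4πr² = 5.641×10⁻⁴ m².
T⁴ = P/(εσA) + T_w⁴ = 0.457/(0.49·5.67×10⁻⁸·5.641×10⁻⁴) + (264)⁴
    = 2.916×10¹⁰ + 4.858×10⁹ = 3.402×10¹⁰ K⁴.

T ≈ 429 K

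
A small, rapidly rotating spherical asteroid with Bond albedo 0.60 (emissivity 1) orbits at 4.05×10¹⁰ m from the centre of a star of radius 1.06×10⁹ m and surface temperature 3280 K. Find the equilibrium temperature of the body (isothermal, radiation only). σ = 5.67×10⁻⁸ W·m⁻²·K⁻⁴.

The star's surface emits σT_*⁴; at distance d the flux is S = σT_*⁴(R_*/d)².
S = 5.67×10⁻⁸·(3280)⁴·(1.06×10⁹/4.05×10¹⁰)² = 4496 W/m².
For an isothermal sphere T⁴ = (1−a)S/(4σ) = 7.929×10⁹ K⁴.

T ≈ 298 K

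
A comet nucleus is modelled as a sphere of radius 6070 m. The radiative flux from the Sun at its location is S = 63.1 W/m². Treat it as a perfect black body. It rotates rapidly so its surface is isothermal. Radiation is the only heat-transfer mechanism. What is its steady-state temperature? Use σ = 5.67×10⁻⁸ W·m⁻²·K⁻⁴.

T ≈ 129 K

At equilibrium, absorbed power = emitted power.
Absorbing cross-section = πr² = 1.158×10⁸ m²; emitting surface = 4πr² = 4.630×10⁸ m² (ratio 4).
S·A_cross = εσ·A_surf·T⁴  ⇒  T⁴ = S/(4σ).
T⁴ = 1.00·63.1/(4·5.67×10⁻⁸) = 2.782×10⁸ K⁴.
T = (2.782×10⁸)^(1/4).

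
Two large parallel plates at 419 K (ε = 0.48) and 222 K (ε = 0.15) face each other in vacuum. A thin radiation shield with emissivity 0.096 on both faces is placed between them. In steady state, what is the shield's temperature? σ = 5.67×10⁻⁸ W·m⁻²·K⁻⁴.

In steady state the net flux on the hot side equals that on the cold side.
σ(T₁⁴−T_s⁴)/D₁ = σ(T_s⁴−T₂⁴)/D₂, with D₁ = 1/ε₁+1/ε_s−1 = 11.50, D₂ = 1/ε_s+1/ε₂−1 = 16.08.
Solve for T_s⁴: T_s⁴ = (D₂·T₁⁴ + D₁·T₂⁴)/(D₁+D₂) = 1.898×10¹⁰ K⁴.

T_s ≈ 371 K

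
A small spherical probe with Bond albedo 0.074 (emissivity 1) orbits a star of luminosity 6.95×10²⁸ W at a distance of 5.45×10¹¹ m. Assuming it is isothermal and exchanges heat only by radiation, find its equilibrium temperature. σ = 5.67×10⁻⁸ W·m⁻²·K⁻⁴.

First find the stellar flux at distance d: S = L/(4πd²) = 6.95×10²⁸/(4π·(5.45×10¹¹)²) = 18620 W/m².
For an isothermal sphere, absorbed (1−a)S·πr² = emitted σ·4πr²·T⁴, so T⁴ = (1−a)S/(4σ).
T⁴ = 0.926·18620/(4·5.67×10⁻⁸) = 7.602×10¹⁰ K⁴.

T ≈ 525 K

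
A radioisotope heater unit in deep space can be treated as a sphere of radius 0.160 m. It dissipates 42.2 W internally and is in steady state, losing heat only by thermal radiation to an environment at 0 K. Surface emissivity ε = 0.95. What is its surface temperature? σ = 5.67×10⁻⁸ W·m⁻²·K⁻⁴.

Steady state: internal power = radiated power, P = εσA T⁴.
Radiating area A = 4πr² = 0.3217 m².
T⁴ = P/(εσA) = 42.2/(0.95·5.67×10⁻⁸·0.3217) = 2.435×10⁹ K⁴.
T = (2.435×10⁹)^(1/4).

T ≈ 222 K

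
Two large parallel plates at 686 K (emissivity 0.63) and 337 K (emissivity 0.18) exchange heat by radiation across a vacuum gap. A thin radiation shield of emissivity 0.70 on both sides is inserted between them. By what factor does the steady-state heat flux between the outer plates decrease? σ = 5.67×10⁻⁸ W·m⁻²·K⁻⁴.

Without shield: q₀ = σΔ(T⁴)/(1/ε₁+1/ε₂−1) with denominator 6.143.
With shield the two gaps are in series; the resistances add: (1/ε₁+1/ε_s−1)+(1/ε_s+1/ε₂−1) = 2.016+5.984 = 8.000.
Heat-flux ratio q₀/q = 8.000/6.143.

factor ≈ 1.30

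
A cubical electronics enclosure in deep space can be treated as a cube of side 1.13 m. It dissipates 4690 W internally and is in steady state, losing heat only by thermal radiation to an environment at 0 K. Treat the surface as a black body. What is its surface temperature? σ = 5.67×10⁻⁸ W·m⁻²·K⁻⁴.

T ≈ 322 K

Steady state: internal power = radiated power, P = εσA T⁴.
Radiating area A = 6L² = 7.661 m².
T⁴ = P/(εσA) = 4690/(1.0·5.67×10⁻⁸·7.661) = 1.080×10¹⁰ K⁴.
T = (1.080×10¹⁰)^(1/4).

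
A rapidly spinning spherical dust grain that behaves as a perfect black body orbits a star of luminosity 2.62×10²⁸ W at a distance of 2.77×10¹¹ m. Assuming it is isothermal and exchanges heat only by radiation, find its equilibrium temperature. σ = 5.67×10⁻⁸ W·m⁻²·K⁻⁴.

T ≈ 588 K

First find the stellar flux at distance d: S = L/(4πd²) = 2.62×10²⁸/(4π·(2.77×10¹¹)²) = 27170 W/m².
For an isothermal sphere, absorbed (1−a)S·πr² = emitted σ·4πr²·T⁴, so T⁴ = (1−a)S/(4σ).
T⁴ = 1.00·27170/(4·5.67×10⁻⁸) = 1.198×10¹¹ K⁴.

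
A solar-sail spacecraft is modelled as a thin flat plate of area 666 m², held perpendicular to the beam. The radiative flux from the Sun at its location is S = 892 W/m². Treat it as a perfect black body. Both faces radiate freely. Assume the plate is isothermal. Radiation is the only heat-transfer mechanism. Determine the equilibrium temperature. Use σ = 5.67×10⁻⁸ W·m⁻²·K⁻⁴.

T ≈ 298 K

At equilibrium, absorbed power = emitted power.
Absorbing cross-section = A = 666.0 m²; emitting surface = 2A = 1332 m² (ratio 2).
S·A_cross = εσ·A_surf·T⁴  ⇒  T⁴ = S/(2σ).
T⁴ = 1.00·892/(2·5.67×10⁻⁸) = 7.866×10⁹ K⁴.
T = (7.866×10⁹)^(1/4).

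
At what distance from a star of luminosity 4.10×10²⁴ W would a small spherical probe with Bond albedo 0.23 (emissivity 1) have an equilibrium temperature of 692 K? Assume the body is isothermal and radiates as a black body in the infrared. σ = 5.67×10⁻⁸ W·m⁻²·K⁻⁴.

d ≈ 2.20×10⁹ m

For an isothermal black-emitting sphere, (1−a)S·πr² = σ·4πr²·T⁴ ⇒ S = 4σT⁴/(1−a).
S = 4·5.67×10⁻⁸·(692)⁴/0.770 = 67540 W/m².
Flux falls as S = L/(4πd²), so d = √(L/(4πS)) = √(4.10×10²⁴/(4π·67540)).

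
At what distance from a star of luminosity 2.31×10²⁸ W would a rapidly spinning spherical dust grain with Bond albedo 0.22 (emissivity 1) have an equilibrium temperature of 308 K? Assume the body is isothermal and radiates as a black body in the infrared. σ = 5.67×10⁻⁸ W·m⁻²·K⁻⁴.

d ≈ 8.38×10¹¹ m

For an isothermal black-emitting sphere, (1−a)S·πr² = σ·4πr²·T⁴ ⇒ S = 4σT⁴/(1−a).
S = 4·5.67×10⁻⁸·(308)⁴/0.780 = 2617 W/m².
Flux falls as S = L/(4πd²), so d = √(L/(4πS)) = √(2.31×10²⁸/(4π·2617)).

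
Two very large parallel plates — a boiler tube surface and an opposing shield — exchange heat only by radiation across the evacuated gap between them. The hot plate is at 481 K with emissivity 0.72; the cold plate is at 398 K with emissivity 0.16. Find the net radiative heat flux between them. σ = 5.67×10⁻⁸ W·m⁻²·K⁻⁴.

q ≈ 243 W/m²

For two infinite grey parallel plates, q = σ(T₁⁴ − T₂⁴)/(1/ε₁ + 1/ε₂ − 1).
T₁⁴ − T₂⁴ = 5.353×10¹⁰ − 2.509×10¹⁰ = 2.844×10¹⁰ K⁴.
1/ε₁ + 1/ε₂ − 1 = 1.389 + 6.250 − 1 = 6.639.
q = 5.67×10⁻⁸ × 2.844×10¹⁰ / 6.639.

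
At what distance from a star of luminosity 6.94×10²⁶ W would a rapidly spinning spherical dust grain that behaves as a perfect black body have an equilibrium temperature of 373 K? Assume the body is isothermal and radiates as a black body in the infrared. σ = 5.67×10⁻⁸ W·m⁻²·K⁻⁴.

d ≈ 1.12×10¹¹ m

For an isothermal black-emitting sphere, (1−a)S·πr² = σ·4πr²·T⁴ ⇒ S = 4σT⁴/(1−a).
S = 4·5.67×10⁻⁸·(373)⁴/1.00 = 4390 W/m².
Flux falls as S = L/(4πd²), so d = √(L/(4πS)) = √(6.94×10²⁶/(4π·4390)).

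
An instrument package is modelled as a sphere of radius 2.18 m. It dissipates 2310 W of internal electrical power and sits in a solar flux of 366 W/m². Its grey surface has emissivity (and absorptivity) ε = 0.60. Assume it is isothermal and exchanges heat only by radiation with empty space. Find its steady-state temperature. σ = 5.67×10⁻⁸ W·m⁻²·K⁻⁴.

At steady state, absorbed solar power + internal power = radiated power.
Absorbed: α·S·A_cross = 0.60·366·14.93 = 3279 W (cross-section πr²).
Total input = 3279 + 2310 = 5589 W.
Radiated: εσ·A_surf·T⁴ with A_surf = 4πr² = 59.72 m².
T⁴ = 5589/(0.60·5.67×10⁻⁸·59.72) = 2.751×10⁹ K⁴.

T ≈ 229 K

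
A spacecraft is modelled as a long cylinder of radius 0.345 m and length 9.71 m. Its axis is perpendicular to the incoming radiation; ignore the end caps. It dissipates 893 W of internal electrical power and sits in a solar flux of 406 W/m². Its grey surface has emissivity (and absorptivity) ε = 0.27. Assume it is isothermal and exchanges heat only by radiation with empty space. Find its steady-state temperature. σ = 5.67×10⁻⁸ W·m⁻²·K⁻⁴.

T ≈ 267 K

At steady state, absorbed solar power + internal power = radiated power.
Absorbed: α·S·A_cross = 0.27·406·6.700 = 734.4 W (cross-section 2rL).
Total input = 734.4 + 893 = 1627 W.
Radiated: εσ·A_surf·T⁴ with A_surf = 2πrL = 21.05 m².
T⁴ = 1627/(0.27·5.67×10⁻⁸·21.05) = 5.051×10⁹ K⁴.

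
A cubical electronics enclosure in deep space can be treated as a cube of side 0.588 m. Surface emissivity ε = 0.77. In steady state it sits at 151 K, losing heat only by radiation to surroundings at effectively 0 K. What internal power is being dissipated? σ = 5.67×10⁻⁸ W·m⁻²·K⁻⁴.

P ≈ 47.1 W

Steady state: P = εσA T⁴.
A = 6L² = 2.074 m²; T⁴ = (151)⁴ = 5.199×10⁸ K⁴.
P = 0.77 × 5.67×10⁻⁸ × 2.074 × 5.199×10⁸.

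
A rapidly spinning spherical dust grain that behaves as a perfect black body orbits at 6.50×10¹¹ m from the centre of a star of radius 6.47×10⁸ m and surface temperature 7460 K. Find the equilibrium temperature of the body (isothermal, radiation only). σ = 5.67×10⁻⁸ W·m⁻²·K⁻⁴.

T ≈ 166 K

The star's surface emits σT_*⁴; at distance d the flux is S = σT_*⁴(R_*/d)².
S = 5.67×10⁻⁸·(7460)⁴·(6.47×10⁸/6.50×10¹¹)² = 174.0 W/m².
For an isothermal sphere T⁴ = (1−a)S/(4σ) = 7.671×10⁸ K⁴.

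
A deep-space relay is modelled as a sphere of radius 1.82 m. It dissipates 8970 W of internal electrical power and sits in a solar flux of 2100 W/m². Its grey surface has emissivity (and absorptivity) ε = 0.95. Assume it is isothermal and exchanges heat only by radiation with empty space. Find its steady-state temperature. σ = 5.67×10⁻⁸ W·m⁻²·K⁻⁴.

T ≈ 339 K

At steady state, absorbed solar power + internal power = radiated power.
Absorbed: α·S·A_cross = 0.95·2100·10.41 = 20760 W (cross-section πr²).
Total input = 20760 + 8970 = 29730 W.
Radiated: εσ·A_surf·T⁴ with A_surf = 4πr² = 41.62 m².
T⁴ = 29730/(0.95·5.67×10⁻⁸·41.62) = 1.326×10¹⁰ K⁴.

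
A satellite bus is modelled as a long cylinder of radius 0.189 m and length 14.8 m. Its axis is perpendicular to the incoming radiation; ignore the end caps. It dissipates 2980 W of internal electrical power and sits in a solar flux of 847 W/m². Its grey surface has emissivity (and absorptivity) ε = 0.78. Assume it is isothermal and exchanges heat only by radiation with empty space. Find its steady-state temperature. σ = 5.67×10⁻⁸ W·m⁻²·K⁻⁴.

T ≈ 304 K

At steady state, absorbed solar power + internal power = radiated power.
Absorbed: α·S·A_cross = 0.78·847·5.594 = 3696 W (cross-section 2rL).
Total input = 3696 + 2980 = 6676 W.
Radiated: εσ·A_surf·T⁴ with A_surf = 2πrL = 17.58 m².
T⁴ = 6676/(0.78·5.67×10⁻⁸·17.58) = 8.589×10⁹ K⁴.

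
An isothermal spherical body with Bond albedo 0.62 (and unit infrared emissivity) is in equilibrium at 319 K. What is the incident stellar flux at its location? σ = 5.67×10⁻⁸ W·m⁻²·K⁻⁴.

S ≈ 6180 W/m²

(1−a)S·πr² = σ·4πr²·T⁴ ⇒ S = 4σT⁴/(1−a).
S = 4·5.67×10⁻⁸·1.036×10¹⁰/0.380.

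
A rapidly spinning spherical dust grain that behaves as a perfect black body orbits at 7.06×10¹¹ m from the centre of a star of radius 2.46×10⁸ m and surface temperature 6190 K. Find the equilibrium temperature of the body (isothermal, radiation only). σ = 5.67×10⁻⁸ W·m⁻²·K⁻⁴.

T ≈ 81.7 K

The star's surface emits σT_*⁴; at distance d the flux is S = σT_*⁴(R_*/d)².
S = 5.67×10⁻⁸·(6190)⁴·(2.46×10⁸/7.06×10¹¹)² = 10.11 W/m².
For an isothermal sphere T⁴ = (1−a)S/(4σ) = 4.456×10⁷ K⁴.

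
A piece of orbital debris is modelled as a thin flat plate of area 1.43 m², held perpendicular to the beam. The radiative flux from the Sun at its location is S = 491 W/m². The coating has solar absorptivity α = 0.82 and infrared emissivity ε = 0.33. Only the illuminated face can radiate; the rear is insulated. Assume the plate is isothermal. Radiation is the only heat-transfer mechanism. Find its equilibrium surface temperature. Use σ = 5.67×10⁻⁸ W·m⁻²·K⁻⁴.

At equilibrium, absorbed power = emitted power.
Absorbing cross-section = A = 1.430 m²; emitting surface = A = 1.430 m² (ratio 1).
αS·A_cross = εσ·A_surf·T⁴  ⇒  T⁴ = αS/(ε·1σ).
T⁴ = 0.820·491/(0.33·1·5.67×10⁻⁸) = 2.152×10¹⁰ K⁴.
T = (2.152×10¹⁰)^(1/4).

T ≈ 383 K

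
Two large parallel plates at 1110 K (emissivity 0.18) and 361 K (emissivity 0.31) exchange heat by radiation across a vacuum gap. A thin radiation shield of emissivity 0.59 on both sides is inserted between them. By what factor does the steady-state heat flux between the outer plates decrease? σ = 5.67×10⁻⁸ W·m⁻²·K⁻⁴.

factor ≈ 1.31

Without shield: q₀ = σΔ(T⁴)/(1/ε₁+1/ε₂−1) with denominator 7.781.
With shield the two gaps are in series; the resistances add: (1/ε₁+1/ε_s−1)+(1/ε_s+1/ε₂−1) = 6.250+3.921 = 10.17.
Heat-flux ratio q₀/q = 10.17/7.781.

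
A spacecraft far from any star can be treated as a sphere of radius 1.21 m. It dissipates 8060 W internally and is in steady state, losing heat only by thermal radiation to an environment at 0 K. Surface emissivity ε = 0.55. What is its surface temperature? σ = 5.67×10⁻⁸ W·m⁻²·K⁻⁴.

Steady state: internal power = radiated power, P = εσA T⁴.
Radiating area A = 4πr² = 18.40 m².
T⁴ = P/(εσA) = 8060/(0.55·5.67×10⁻⁸·18.40) = 1.405×10¹⁰ K⁴.
T = (1.405×10¹⁰)^(1/4).

T ≈ 344 K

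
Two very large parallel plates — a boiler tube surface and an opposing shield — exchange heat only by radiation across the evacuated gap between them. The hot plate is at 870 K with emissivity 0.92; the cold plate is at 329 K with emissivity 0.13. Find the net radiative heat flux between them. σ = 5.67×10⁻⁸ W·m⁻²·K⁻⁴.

q ≈ 4090 W/m²

For two infinite grey parallel plates, q = σ(T₁⁴ − T₂⁴)/(1/ε₁ + 1/ε₂ − 1).
T₁⁴ − T₂⁴ = 5.729×10¹¹ − 1.172×10¹⁰ = 5.612×10¹¹ K⁴.
1/ε₁ + 1/ε₂ − 1 = 1.087 + 7.692 − 1 = 7.779.
q = 5.67×10⁻⁸ × 5.612×10¹¹ / 7.779.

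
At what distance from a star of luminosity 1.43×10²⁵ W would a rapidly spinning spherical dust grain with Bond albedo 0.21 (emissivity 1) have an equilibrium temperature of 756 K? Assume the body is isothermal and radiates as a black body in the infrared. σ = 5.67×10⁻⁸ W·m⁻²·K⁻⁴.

d ≈ 3.48×10⁹ m

For an isothermal black-emitting sphere, (1−a)S·πr² = σ·4πr²·T⁴ ⇒ S = 4σT⁴/(1−a).
S = 4·5.67×10⁻⁸·(756)⁴/0.790 = 93780 W/m².
Flux falls as S = L/(4πd²), so d = √(L/(4πS)) = √(1.43×10²⁵/(4π·93780)).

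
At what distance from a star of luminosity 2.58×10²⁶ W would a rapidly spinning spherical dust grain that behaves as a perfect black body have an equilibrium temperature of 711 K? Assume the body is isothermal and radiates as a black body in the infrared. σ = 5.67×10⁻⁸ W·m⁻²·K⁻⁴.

d ≈ 1.88×10¹⁰ m

For an isothermal black-emitting sphere, (1−a)S·πr² = σ·4πr²·T⁴ ⇒ S = 4σT⁴/(1−a).
S = 4·5.67×10⁻⁸·(711)⁴/1.00 = 57960 W/m².
Flux falls as S = L/(4πd²), so d = √(L/(4πS)) = √(2.58×10²⁶/(4π·57960)).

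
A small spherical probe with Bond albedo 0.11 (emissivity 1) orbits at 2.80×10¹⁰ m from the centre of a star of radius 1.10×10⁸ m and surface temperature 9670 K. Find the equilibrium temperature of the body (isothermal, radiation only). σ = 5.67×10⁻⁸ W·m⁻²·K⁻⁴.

T ≈ 416 K

The star's surface emits σT_*⁴; at distance d the flux is S = σT_*⁴(R_*/d)².
S = 5.67×10⁻⁸·(9670)⁴·(1.10×10⁸/2.80×10¹⁰)² = 7652 W/m².
For an isothermal sphere T⁴ = (1−a)S/(4σ) = 3.003×10¹⁰ K⁴.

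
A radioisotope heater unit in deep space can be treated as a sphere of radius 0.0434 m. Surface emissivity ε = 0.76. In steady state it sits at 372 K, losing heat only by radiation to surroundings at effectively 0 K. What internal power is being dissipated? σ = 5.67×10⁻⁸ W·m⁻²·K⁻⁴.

Steady state: P = εσA T⁴.
A = 4πr² = 0.02367 m²; T⁴ = (372)⁴ = 1.915×10¹⁰ K⁴.
P = 0.76 × 5.67×10⁻⁸ × 0.02367 × 1.915×10¹⁰.

P ≈ 19.5 W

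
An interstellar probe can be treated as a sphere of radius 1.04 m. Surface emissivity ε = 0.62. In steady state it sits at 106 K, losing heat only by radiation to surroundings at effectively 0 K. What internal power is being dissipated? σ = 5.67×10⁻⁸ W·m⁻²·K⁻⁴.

Steady state: P = εσA T⁴.
A = 4πr² = 13.59 m²; T⁴ = (106)⁴ = 1.262×10⁸ K⁴.
P = 0.62 × 5.67×10⁻⁸ × 13.59 × 1.262×10⁸.

P ≈ 60.3 W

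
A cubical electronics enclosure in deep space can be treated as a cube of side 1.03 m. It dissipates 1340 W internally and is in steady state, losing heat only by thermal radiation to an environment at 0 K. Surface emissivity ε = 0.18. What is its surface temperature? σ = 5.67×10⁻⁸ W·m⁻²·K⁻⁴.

T ≈ 379 K

Steady state: internal power = radiated power, P = εσA T⁴.
Radiating area A = 6L² = 6.365 m².
T⁴ = P/(εσA) = 1340/(0.18·5.67×10⁻⁸·6.365) = 2.063×10¹⁰ K⁴.
T = (2.063×10¹⁰)^(1/4).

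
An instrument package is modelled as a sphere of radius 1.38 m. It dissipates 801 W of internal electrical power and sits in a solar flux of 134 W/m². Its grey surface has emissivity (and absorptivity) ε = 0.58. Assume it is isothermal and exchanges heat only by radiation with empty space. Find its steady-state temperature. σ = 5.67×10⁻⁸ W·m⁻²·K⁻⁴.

At steady state, absorbed solar power + internal power = radiated power.
Absorbed: α·S·A_cross = 0.58·134·5.983 = 465.0 W (cross-section πr²).
Total input = 465.0 + 801 = 1266 W.
Radiated: εσ·A_surf·T⁴ with A_surf = 4πr² = 23.93 m².
T⁴ = 1266/(0.58·5.67×10⁻⁸·23.93) = 1.609×10⁹ K⁴.

T ≈ 200 K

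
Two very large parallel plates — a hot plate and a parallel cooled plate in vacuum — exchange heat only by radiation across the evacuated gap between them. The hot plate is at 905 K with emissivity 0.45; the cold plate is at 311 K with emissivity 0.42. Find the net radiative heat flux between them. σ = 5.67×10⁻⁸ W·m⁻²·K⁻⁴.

q ≈ 10400 W/m²

For two infinite grey parallel plates, q = σ(T₁⁴ − T₂⁴)/(1/ε₁ + 1/ε₂ − 1).
T₁⁴ − T₂⁴ = 6.708×10¹¹ − 9.355×10⁹ = 6.614×10¹¹ K⁴.
1/ε₁ + 1/ε₂ − 1 = 2.222 + 2.381 − 1 = 3.603.
q = 5.67×10⁻⁸ × 6.614×10¹¹ / 3.603.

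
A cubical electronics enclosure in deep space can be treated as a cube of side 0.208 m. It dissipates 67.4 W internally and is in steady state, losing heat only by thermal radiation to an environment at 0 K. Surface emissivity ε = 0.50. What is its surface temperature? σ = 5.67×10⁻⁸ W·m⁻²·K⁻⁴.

T ≈ 309 K

Steady state: internal power = radiated power, P = εσA T⁴.
Radiating area A = 6L² = 0.2596 m².
T⁴ = P/(εσA) = 67.4/(0.50·5.67×10⁻⁸·0.2596) = 9.159×10⁹ K⁴.
T = (9.159×10⁹)^(1/4).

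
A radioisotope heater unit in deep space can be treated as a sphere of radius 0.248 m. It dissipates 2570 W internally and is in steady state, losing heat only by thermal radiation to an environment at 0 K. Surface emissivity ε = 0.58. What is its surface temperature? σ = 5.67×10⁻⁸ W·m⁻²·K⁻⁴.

Steady state: internal power = radiated power, P = εσA T⁴.
Radiating area A = 4πr² = 0.7729 m².
T⁴ = P/(εσA) = 2570/(0.58·5.67×10⁻⁸·0.7729) = 1.011×10¹¹ K⁴.
T = (1.011×10¹¹)^(1/4).

T ≈ 564 K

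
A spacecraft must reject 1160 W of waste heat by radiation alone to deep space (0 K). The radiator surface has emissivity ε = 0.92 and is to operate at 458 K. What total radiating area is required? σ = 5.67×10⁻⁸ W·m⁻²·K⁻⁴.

P = εσA T⁴ ⇒ A = P/(εσT⁴).
T⁴ = 4.400×10¹⁰ K⁴.
A = 1160/(0.92 × 5.67×10⁻⁸ × 4.400×10¹⁰).

A ≈ 0.505 m²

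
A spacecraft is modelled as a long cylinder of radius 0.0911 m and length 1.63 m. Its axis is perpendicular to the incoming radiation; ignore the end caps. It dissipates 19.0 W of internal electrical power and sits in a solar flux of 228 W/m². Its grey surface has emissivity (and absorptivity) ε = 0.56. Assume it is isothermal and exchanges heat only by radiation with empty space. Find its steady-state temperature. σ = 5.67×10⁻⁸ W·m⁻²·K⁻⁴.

T ≈ 209 K

At steady state, absorbed solar power + internal power = radiated power.
Absorbed: α·S·A_cross = 0.56·228·0.2970 = 37.92 W (cross-section 2rL).
Total input = 37.92 + 19.0 = 56.92 W.
Radiated: εσ·A_surf·T⁴ with A_surf = 2πrL = 0.9330 m².
T⁴ = 56.92/(0.56·5.67×10⁻⁸·0.9330) = 1.921×10⁹ K⁴.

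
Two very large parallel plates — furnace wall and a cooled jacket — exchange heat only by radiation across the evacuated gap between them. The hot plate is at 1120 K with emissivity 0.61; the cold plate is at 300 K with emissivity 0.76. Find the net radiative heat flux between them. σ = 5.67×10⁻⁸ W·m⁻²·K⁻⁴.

For two infinite grey parallel plates, q = σ(T₁⁴ − T₂⁴)/(1/ε₁ + 1/ε₂ − 1).
T₁⁴ − T₂⁴ = 1.574×10¹² − 8.100×10⁹ = 1.565×10¹² K⁴.
1/ε₁ + 1/ε₂ − 1 = 1.639 + 1.316 − 1 = 1.955.
q = 5.67×10⁻⁸ × 1.565×10¹² / 1.955.

q ≈ 45400 W/m²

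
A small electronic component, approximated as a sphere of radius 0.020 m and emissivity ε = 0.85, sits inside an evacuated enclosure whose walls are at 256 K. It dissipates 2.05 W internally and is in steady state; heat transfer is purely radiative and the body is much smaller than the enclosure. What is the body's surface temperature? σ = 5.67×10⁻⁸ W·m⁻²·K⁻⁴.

For a small grey body in a large enclosure, net radiated power = εσA(T⁴ − T_w⁴).
Steady state: P = εσA(T⁴ − T_w⁴) with A = 4πr² = 0.005027 m².
T⁴ = P/(εσA) + T_w⁴ = 2.05/(0.85·5.67×10⁻⁸·0.005027) + (256)⁴
    = 8.462×10⁹ + 4.295×10⁹ = 1.276×10¹⁰ K⁴.

T ≈ 336 K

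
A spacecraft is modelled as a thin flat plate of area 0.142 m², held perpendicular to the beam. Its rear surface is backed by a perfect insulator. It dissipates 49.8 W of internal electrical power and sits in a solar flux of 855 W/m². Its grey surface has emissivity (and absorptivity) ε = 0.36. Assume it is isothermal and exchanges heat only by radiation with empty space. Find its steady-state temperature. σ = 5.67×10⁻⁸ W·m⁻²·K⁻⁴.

T ≈ 424 K

At steady state, absorbed solar power + internal power = radiated power.
Absorbed: α·S·A_cross = 0.36·855·0.1420 = 43.71 W (cross-section A).
Total input = 43.71 + 49.8 = 93.51 W.
Radiated: εσ·A_surf·T⁴ with A_surf = A = 0.1420 m².
T⁴ = 93.51/(0.36·5.67×10⁻⁸·0.1420) = 3.226×10¹⁰ K⁴.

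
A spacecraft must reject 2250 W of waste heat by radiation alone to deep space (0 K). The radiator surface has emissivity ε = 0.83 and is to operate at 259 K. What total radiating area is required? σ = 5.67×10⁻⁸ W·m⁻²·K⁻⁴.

P = εσA T⁴ ⇒ A = P/(εσT⁴).
T⁴ = 4.500×10⁹ K⁴.
A = 2250/(0.83 × 5.67×10⁻⁸ × 4.500×10⁹).

A ≈ 10.6 m²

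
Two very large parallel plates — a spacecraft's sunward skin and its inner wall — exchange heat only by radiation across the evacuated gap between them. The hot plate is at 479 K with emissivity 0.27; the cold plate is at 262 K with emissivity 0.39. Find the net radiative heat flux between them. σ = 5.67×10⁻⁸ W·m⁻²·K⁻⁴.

q ≈ 516 W/m²

For two infinite grey parallel plates, q = σ(T₁⁴ − T₂⁴)/(1/ε₁ + 1/ε₂ − 1).
T₁⁴ − T₂⁴ = 5.264×10¹⁰ − 4.712×10⁹ = 4.793×10¹⁰ K⁴.
1/ε₁ + 1/ε₂ − 1 = 3.704 + 2.564 − 1 = 5.268.
q = 5.67×10⁻⁸ × 4.793×10¹⁰ / 5.268.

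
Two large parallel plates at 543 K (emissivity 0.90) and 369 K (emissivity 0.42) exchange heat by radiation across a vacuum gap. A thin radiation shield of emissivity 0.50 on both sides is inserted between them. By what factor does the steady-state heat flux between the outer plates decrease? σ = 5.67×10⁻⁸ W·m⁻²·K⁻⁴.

Without shield: q₀ = σΔ(T⁴)/(1/ε₁+1/ε₂−1) with denominator 2.492.
With shield the two gaps are in series; the resistances add: (1/ε₁+1/ε_s−1)+(1/ε_s+1/ε₂−1) = 2.111+3.381 = 5.492.
Heat-flux ratio q₀/q = 5.492/2.492.

factor ≈ 2.20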